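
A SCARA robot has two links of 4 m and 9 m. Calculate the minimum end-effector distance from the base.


Given: L1 = 4 m, L2 = 9 m
For a 2-link planar arm, min reach = |L1 - L2| (second link folded back)
Min reach = |4 - 9|
Min reach = 5 m

5 m


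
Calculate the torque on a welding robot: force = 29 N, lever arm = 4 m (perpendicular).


Given: F = 29 N, r = 4 m, angle = 90 deg (perpendicular)
Using tau = F * r * sin(90)
sin(90) = 1
tau = 29 * 4 * 1
tau = 116 Nm

116 Nm


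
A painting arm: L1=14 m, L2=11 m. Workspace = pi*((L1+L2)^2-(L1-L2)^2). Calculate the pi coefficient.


Given: L1 = 14, L2 = 11
(L1+L2)^2 = (25)^2 = 625
(L1-L2)^2 = (3)^2 = 9
Difference = 625 - 9 = 616
This equals 4*L1*L2 = 4*14*11 = 616
Workspace area = 616*pi

616


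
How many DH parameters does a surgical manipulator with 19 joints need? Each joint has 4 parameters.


Given: 19 joints, 4 DH parameters per joint (d, theta, a, alpha)
Total DH parameters = number_of_joints * 4
Total = 19 * 4
Total = 76

76


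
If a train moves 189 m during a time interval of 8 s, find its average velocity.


Given: distance d = 189 m, time t = 8 s
Using v = d / t
v = 189 / 8
v = 189/8 m/s

189/8 m/s


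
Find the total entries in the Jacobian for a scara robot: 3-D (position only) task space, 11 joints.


Given: task space dimension = 3, joints = 11
Jacobian is a 3 x 11 matrix
Total entries = rows * columns
Total = 3 * 11
Total = 33

33


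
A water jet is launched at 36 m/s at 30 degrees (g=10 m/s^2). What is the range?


Given: v0 = 36 m/s, theta = 30 deg, g = 10 m/s^2
sin(2*30) = sin(60) = sqrt(3)/2
Using R = v0^2 * sin(2*theta) / g
R = 36^2 * (sqrt(3)/2) / 10
R = 1296 * sqrt(3) / 20
R = 324/5*sqrt(3) m

324/5*sqrt(3) m


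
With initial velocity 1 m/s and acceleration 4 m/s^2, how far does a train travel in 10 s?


Given: v0 = 1 m/s, a = 4 m/s^2, t = 10 s
Using s = v0*t + (1/2)*a*t^2
s = 1*10 + (1/2)*4*10^2
s = 10 + (1/2)*400
s = 10 + 200
s = 210

210 m


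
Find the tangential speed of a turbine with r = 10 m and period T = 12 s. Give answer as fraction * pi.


Given: radius r = 10 m, period T = 12 s
Using v = 2*pi*r / T
v = 2*pi*10 / 12
v = 20*pi / 12
v = 5/3*pi m/s

5/3*pi m/s


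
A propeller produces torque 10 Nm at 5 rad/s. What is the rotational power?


Given: tau = 10 Nm, omega = 5 rad/s
Using P = tau * omega
P = 10 * 5
P = 50 W

50 W


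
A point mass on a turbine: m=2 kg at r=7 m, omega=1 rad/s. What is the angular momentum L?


Given: m = 2 kg, r = 7 m, omega = 1 rad/s
For a point mass: I = m*r^2
I = 2*7^2 = 2*49 = 98
L = I*omega = 98*1
L = 98 kg*m^2/s

98 kg*m^2/s


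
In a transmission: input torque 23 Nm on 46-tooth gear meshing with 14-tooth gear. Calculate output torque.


Given: N1 = 46, N2 = 14, T1 = 23 Nm
Using T2/T1 = N2/N1
T2 = T1 * N2 / N1
T2 = 23 * 14 / 46
T2 = 322 / 46
T2 = 7 Nm

7 Nm


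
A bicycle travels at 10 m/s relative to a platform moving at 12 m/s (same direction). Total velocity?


Given: object velocity = 10 m/s, platform velocity = 12 m/s (same direction)
Using classical velocity addition: v_total = v_object + v_platform
v_total = 10 + 12
v_total = 22 m/s

22 m/s


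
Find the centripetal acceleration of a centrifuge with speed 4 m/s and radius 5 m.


Given: v = 4 m/s, r = 5 m
Using a_c = v^2 / r
a_c = 4^2 / 5
a_c = 16 / 5
a_c = 16/5 m/s^2

16/5 m/s^2


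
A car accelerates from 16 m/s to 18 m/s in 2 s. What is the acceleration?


Given: initial velocity v0 = 16 m/s, final velocity v = 18 m/s, time t = 2 s
Using a = (v - v0) / t
a = (18 - 16) / 2
a = 2 / 2
a = 1 m/s^2

1 m/s^2


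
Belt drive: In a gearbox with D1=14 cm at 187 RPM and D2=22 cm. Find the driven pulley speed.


Given: D1 = 14 cm, w1 = 187 RPM, D2 = 22 cm
Using D1*w1 = D2*w2
w2 = D1*w1 / D2
w2 = 14*187 / 22
w2 = 2618 / 22
w2 = 119 RPM

119 RPM


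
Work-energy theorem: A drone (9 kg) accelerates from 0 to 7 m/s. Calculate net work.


Given: m = 9 kg, v0 = 0 m/s, v = 7 m/s
Using W = (1/2)*m*(v^2 - v0^2)
v^2 = 7^2 = 49
v0^2 = 0^2 = 0
v^2 - v0^2 = 49 - 0 = 49
W = (1/2)*9*49 = 441/2 J

441/2 J


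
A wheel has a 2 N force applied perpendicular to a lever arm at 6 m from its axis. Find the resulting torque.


Given: F = 2 N, r = 6 m, angle = 90 deg (perpendicular)
Using tau = F * r * sin(90)
sin(90) = 1
tau = 2 * 6 * 1
tau = 12 Nm

12 Nm


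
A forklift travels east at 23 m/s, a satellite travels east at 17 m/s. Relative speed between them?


Given: v_A = 23 m/s east, v_B = 17 m/s east
Both move in the same direction; relative speed = |v_A - v_B|
|23 - 17| = |6|
= 6 m/s

6 m/s


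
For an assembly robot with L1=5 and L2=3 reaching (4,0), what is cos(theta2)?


Given: L1 = 5, L2 = 3, target (x, y) = (4, 0)
Using cos(theta2) = (x^2 + y^2 - L1^2 - L2^2) / (2*L1*L2)
x^2 + y^2 = 4^2 + 0 = 16
L1^2 + L2^2 = 25 + 9 = 34
Numerator = 16 - 34 = -18
Denominator = 2*5*3 = 30
cos(theta2) = -18/30 = -3/5

-3/5


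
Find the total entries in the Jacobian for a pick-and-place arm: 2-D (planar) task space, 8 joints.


Given: task space dimension = 2, joints = 8
Jacobian is a 2 x 8 matrix
Total entries = rows * columns
Total = 2 * 8
Total = 16

16


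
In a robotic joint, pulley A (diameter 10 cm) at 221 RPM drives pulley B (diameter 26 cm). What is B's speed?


Given: D1 = 10 cm, w1 = 221 RPM, D2 = 26 cm
Using D1*w1 = D2*w2
w2 = D1*w1 / D2
w2 = 10*221 / 26
w2 = 2210 / 26
w2 = 85 RPM

85 RPM


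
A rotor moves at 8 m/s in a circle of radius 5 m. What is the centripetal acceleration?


Given: v = 8 m/s, r = 5 m
Using a_c = v^2 / r
a_c = 8^2 / 5
a_c = 64 / 5
a_c = 64/5 m/s^2

64/5 m/s^2


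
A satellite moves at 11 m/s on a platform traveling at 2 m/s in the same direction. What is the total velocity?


Given: object velocity = 11 m/s, platform velocity = 2 m/s (same direction)
Using classical velocity addition: v_total = v_object + v_platform
v_total = 11 + 2
v_total = 13 m/s

13 m/s


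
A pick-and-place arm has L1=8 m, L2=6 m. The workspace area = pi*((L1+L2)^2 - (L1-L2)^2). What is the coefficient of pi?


Given: L1 = 8, L2 = 6
(L1+L2)^2 = (14)^2 = 196
(L1-L2)^2 = (2)^2 = 4
Difference = 196 - 4 = 192
This equals 4*L1*L2 = 4*8*6 = 192
Workspace area = 192*pi

192


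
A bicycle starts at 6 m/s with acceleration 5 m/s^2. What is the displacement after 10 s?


Given: v0 = 6 m/s, a = 5 m/s^2, t = 10 s
Using s = v0*t + (1/2)*a*t^2
s = 6*10 + (1/2)*5*10^2
s = 60 + (1/2)*500
s = 60 + 250
s = 310

310 m


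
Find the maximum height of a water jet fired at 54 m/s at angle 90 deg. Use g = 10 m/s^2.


Given: v0 = 54 m/s, theta = 90 deg, g = 10 m/s^2
sin^2(90) = 1
Using H = v0^2 * sin^2(theta) / (2*g)
H = 54^2 * 1 / (2*10)
H = 2916 * 1 / 20
H = 2916 / 20
H = 729/5 m

729/5 m


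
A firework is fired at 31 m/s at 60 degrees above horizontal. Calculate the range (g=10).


Given: v0 = 31 m/s, theta = 60 deg, g = 10 m/s^2
sin(2*60) = sin(120) = sqrt(3)/2
Using R = v0^2 * sin(2*theta) / g
R = 31^2 * (sqrt(3)/2) / 10
R = 961 * sqrt(3) / 20
R = 961/20*sqrt(3) m

961/20*sqrt(3) m


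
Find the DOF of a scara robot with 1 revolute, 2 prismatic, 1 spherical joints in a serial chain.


Given: serial robot with 1 revolute, 2 prismatic, 1 spherical joints
DOF contribution per joint type: revolute=1, prismatic=1, spherical=3, fixed=0
DOF = 1*1 + 2*1 + 1*3
DOF = 6

6


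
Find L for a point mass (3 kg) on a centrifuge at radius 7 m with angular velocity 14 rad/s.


Given: m = 3 kg, r = 7 m, omega = 14 rad/s
For a point mass: I = m*r^2
I = 3*7^2 = 3*49 = 147
L = I*omega = 147*14
L = 2058 kg*m^2/s

2058 kg*m^2/s


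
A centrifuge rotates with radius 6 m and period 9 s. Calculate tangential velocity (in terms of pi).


Given: radius r = 6 m, period T = 9 s
Using v = 2*pi*r / T
v = 2*pi*6 / 9
v = 12*pi / 9
v = 4/3*pi m/s

4/3*pi m/s


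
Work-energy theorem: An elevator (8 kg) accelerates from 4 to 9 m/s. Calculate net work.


Given: m = 8 kg, v0 = 4 m/s, v = 9 m/s
Using W = (1/2)*m*(v^2 - v0^2)
v^2 = 9^2 = 81
v0^2 = 4^2 = 16
v^2 - v0^2 = 81 - 16 = 65
W = (1/2)*8*65 = 260 J

260 J


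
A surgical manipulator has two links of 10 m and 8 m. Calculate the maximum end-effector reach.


Given: L1 = 10 m, L2 = 8 m
For a 2-link planar arm, max reach = L1 + L2 (fully extended)
Max reach = 10 + 8
Max reach = 18 m

18 m


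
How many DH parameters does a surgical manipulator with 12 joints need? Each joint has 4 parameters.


Given: 12 joints, 4 DH parameters per joint (d, theta, a, alpha)
Total DH parameters = number_of_joints * 4
Total = 12 * 4
Total = 48

48


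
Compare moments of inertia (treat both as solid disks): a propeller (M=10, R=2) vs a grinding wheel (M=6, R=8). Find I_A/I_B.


Given: M1=10 kg, R1=2 m, M2=6 kg, R2=8 m
For a disk: I = (1/2)*M*R^2, so I_A/I_B = (M1*R1^2)/(M2*R2^2)
M1*R1^2 = 10*4 = 40
M2*R2^2 = 6*64 = 384
I_A/I_B = 40/384 = 5/48

5/48


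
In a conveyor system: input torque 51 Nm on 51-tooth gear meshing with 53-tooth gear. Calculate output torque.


Given: N1 = 51, N2 = 53, T1 = 51 Nm
Using T2/T1 = N2/N1
T2 = T1 * N2 / N1
T2 = 51 * 53 / 51
T2 = 2703 / 51
T2 = 53 Nm

53 Nm


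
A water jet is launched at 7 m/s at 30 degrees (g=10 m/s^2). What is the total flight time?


Given: v0 = 7 m/s, theta = 30 deg, g = 10 m/s^2
sin(30) = 1/2
Using T = 2*v0*sin(theta) / g
T = 2*7*1/2 / 10
T = 7 / 10
T = 7/10 s

7/10 s


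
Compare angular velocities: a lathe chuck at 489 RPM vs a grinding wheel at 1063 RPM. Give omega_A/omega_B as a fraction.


Given: RPM_A = 489, RPM_B = 1063
omega = 2*pi*RPM/60, so omega_A/omega_B = RPM_A / RPM_B
omega_A/omega_B = 489 / 1063
omega_A/omega_B = 489/1063

489/1063


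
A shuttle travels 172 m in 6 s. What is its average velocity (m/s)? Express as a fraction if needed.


Given: distance d = 172 m, time t = 6 s
Using v = d / t
v = 172 / 6
v = 86/3 m/s

86/3 m/s


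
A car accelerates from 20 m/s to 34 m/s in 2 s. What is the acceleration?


Given: initial velocity v0 = 20 m/s, final velocity v = 34 m/s, time t = 2 s
Using a = (v - v0) / t
a = (34 - 20) / 2
a = 14 / 2
a = 7 m/s^2

7 m/s^2


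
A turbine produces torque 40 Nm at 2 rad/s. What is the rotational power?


Given: tau = 40 Nm, omega = 2 rad/s
Using P = tau * omega
P = 40 * 2
P = 80 W

80 W


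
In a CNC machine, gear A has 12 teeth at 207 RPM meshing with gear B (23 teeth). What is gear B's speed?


Given: N1 = 12 teeth, w1 = 207 RPM, N2 = 23 teeth
Using N1*w1 = N2*w2
w2 = N1*w1 / N2
w2 = 12*207 / 23
w2 = 2484 / 23
w2 = 108 RPM

108 RPM


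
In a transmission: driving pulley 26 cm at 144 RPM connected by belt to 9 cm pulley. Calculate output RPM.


Given: D1 = 26 cm, w1 = 144 RPM, D2 = 9 cm
Using D1*w1 = D2*w2
w2 = D1*w1 / D2
w2 = 26*144 / 9
w2 = 3744 / 9
w2 = 416 RPM

416 RPM


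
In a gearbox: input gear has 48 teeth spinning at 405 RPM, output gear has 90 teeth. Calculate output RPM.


Given: N1 = 48 teeth, w1 = 405 RPM, N2 = 90 teeth
Using N1*w1 = N2*w2
w2 = N1*w1 / N2
w2 = 48*405 / 90
w2 = 19440 / 90
w2 = 216 RPM

216 RPM


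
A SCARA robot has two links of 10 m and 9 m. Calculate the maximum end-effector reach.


Given: L1 = 10 m, L2 = 9 m
For a 2-link planar arm, max reach = L1 + L2 (fully extended)
Max reach = 10 + 9
Max reach = 19 m

19 m


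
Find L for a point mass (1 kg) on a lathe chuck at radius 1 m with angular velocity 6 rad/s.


Given: m = 1 kg, r = 1 m, omega = 6 rad/s
For a point mass: I = m*r^2
I = 1*1^2 = 1*1 = 1
L = I*omega = 1*6
L = 6 kg*m^2/s

6 kg*m^2/s


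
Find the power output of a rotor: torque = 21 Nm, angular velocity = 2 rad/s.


Given: tau = 21 Nm, omega = 2 rad/s
Using P = tau * omega
P = 21 * 2
P = 42 W

42 W


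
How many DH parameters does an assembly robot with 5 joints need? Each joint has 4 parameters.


Given: 5 joints, 4 DH parameters per joint (d, theta, a, alpha)
Total DH parameters = number_of_joints * 4
Total = 5 * 4
Total = 20

20


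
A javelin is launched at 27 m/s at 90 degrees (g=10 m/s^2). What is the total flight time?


Given: v0 = 27 m/s, theta = 90 deg, g = 10 m/s^2
sin(90) = 1
Using T = 2*v0*sin(theta) / g
T = 2*27*1 / 10
T = 54 / 10
T = 27/5 s

27/5 s


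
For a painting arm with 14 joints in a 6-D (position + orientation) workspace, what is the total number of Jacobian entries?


Given: task space dimension = 6, joints = 14
Jacobian is a 6 x 14 matrix
Total entries = rows * columns
Total = 6 * 14
Total = 84

84


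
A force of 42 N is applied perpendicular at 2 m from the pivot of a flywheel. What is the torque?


Given: F = 42 N, r = 2 m, angle = 90 deg (perpendicular)
Using tau = F * r * sin(90)
sin(90) = 1
tau = 42 * 2 * 1
tau = 84 Nm

84 Nm


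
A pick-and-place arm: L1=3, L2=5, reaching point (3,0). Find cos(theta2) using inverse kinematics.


Given: L1 = 3, L2 = 5, target (x, y) = (3, 0)
Using cos(theta2) = (x^2 + y^2 - L1^2 - L2^2) / (2*L1*L2)
x^2 + y^2 = 3^2 + 0 = 9
L1^2 + L2^2 = 9 + 25 = 34
Numerator = 9 - 34 = -25
Denominator = 2*3*5 = 30
cos(theta2) = -25/30 = -5/6

-5/6


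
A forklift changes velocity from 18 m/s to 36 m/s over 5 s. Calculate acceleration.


Given: initial velocity v0 = 18 m/s, final velocity v = 36 m/s, time t = 5 s
Using a = (v - v0) / t
a = (36 - 18) / 5
a = 18 / 5
a = 18/5 m/s^2

18/5 m/s^2


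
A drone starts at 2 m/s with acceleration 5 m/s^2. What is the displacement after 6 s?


Given: v0 = 2 m/s, a = 5 m/s^2, t = 6 s
Using s = v0*t + (1/2)*a*t^2
s = 2*6 + (1/2)*5*6^2
s = 12 + (1/2)*180
s = 12 + 90
s = 102

102 m


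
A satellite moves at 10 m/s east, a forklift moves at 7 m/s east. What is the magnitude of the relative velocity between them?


Given: v_A = 10 m/s east, v_B = 7 m/s east
Both move in the same direction; relative speed = |v_A - v_B|
|10 - 7| = |3|
= 3 m/s

3 m/s


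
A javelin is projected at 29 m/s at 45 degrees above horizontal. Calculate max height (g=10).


Given: v0 = 29 m/s, theta = 45 deg, g = 10 m/s^2
sin^2(45) = 1/2
Using H = v0^2 * sin^2(theta) / (2*g)
H = 29^2 * 1/2 / (2*10)
H = 841 * 1/2 / 20
H = 841/2 / 20
H = 841/40 m

841/40 m


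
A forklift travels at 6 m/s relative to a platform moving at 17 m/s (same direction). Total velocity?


Given: object velocity = 6 m/s, platform velocity = 17 m/s (same direction)
Using classical velocity addition: v_total = v_object + v_platform
v_total = 6 + 17
v_total = 23 m/s

23 m/s


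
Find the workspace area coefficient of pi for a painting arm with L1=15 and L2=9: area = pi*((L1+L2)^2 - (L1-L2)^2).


Given: L1 = 15, L2 = 9
(L1+L2)^2 = (24)^2 = 576
(L1-L2)^2 = (6)^2 = 36
Difference = 576 - 36 = 540
This equals 4*L1*L2 = 4*15*9 = 540
Workspace area = 540*pi

540


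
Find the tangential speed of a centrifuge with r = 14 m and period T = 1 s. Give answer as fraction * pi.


Given: radius r = 14 m, period T = 1 s
Using v = 2*pi*r / T
v = 2*pi*14 / 1
v = 28*pi / 1
v = 28*pi m/s

28*pi m/s


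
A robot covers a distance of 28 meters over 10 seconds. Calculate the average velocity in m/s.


Given: distance d = 28 m, time t = 10 s
Using v = d / t
v = 28 / 10
v = 14/5 m/s

14/5 m/s


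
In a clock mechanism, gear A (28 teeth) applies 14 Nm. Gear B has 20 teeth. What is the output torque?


Given: N1 = 28, N2 = 20, T1 = 14 Nm
Using T2/T1 = N2/N1
T2 = T1 * N2 / N1
T2 = 14 * 20 / 28
T2 = 280 / 28
T2 = 10 Nm

10 Nm


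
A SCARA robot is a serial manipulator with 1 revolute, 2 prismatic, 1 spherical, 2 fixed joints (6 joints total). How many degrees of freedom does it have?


Given: serial robot with 1 revolute, 2 prismatic, 1 spherical, 2 fixed joints
DOF contribution per joint type: revolute=1, prismatic=1, spherical=3, fixed=0
DOF = 1*1 + 2*1 + 1*3 + 2*0
DOF = 6

6


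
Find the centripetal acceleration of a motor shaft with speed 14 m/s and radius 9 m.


Given: v = 14 m/s, r = 9 m
Using a_c = v^2 / r
a_c = 14^2 / 9
a_c = 196 / 9
a_c = 196/9 m/s^2

196/9 m/s^2


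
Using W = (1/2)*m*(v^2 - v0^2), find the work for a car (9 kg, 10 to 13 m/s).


Given: m = 9 kg, v0 = 10 m/s, v = 13 m/s
Using W = (1/2)*m*(v^2 - v0^2)
v^2 = 13^2 = 169
v0^2 = 10^2 = 100
v^2 - v0^2 = 169 - 100 = 69
W = (1/2)*9*69 = 621/2 J

621/2 J


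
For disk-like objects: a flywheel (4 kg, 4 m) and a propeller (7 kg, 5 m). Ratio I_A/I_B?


Given: M1=4 kg, R1=4 m, M2=7 kg, R2=5 m
For a disk: I = (1/2)*M*R^2, so I_A/I_B = (M1*R1^2)/(M2*R2^2)
M1*R1^2 = 4*16 = 64
M2*R2^2 = 7*25 = 175
I_A/I_B = 64/175 = 64/175

64/175


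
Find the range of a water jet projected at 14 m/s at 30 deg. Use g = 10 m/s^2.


Given: v0 = 14 m/s, theta = 30 deg, g = 10 m/s^2
sin(2*30) = sin(60) = sqrt(3)/2
Using R = v0^2 * sin(2*theta) / g
R = 14^2 * (sqrt(3)/2) / 10
R = 196 * sqrt(3) / 20
R = 49/5*sqrt(3) m

49/5*sqrt(3) m


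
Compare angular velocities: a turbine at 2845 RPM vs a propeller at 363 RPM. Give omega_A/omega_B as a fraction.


Given: RPM_A = 2845, RPM_B = 363
omega = 2*pi*RPM/60, so omega_A/omega_B = RPM_A / RPM_B
omega_A/omega_B = 2845 / 363
omega_A/omega_B = 2845/363

2845/363


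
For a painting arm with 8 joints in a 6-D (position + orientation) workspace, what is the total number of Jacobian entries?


Given: task space dimension = 6, joints = 8
Jacobian is a 6 x 8 matrix
Total entries = rows * columns
Total = 6 * 8
Total = 48

48


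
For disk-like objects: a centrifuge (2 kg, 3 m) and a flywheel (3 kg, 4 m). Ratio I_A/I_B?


Given: M1=2 kg, R1=3 m, M2=3 kg, R2=4 m
For a disk: I = (1/2)*M*R^2, so I_A/I_B = (M1*R1^2)/(M2*R2^2)
M1*R1^2 = 2*9 = 18
M2*R2^2 = 3*16 = 48
I_A/I_B = 18/48 = 3/8

3/8


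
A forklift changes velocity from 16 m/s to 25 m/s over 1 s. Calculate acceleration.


Given: initial velocity v0 = 16 m/s, final velocity v = 25 m/s, time t = 1 s
Using a = (v - v0) / t
a = (25 - 16) / 1
a = 9 / 1
a = 9 m/s^2

9 m/s^2


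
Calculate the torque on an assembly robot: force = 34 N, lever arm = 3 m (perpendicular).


Given: F = 34 N, r = 3 m, angle = 90 deg (perpendicular)
Using tau = F * r * sin(90)
sin(90) = 1
tau = 34 * 3 * 1
tau = 102 Nm

102 Nm


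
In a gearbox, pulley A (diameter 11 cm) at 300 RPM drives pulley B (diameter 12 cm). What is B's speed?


Given: D1 = 11 cm, w1 = 300 RPM, D2 = 12 cm
Using D1*w1 = D2*w2
w2 = D1*w1 / D2
w2 = 11*300 / 12
w2 = 3300 / 12
w2 = 275 RPM

275 RPM


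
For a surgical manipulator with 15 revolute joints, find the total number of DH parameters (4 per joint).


Given: 15 joints, 4 DH parameters per joint (d, theta, a, alpha)
Total DH parameters = number_of_joints * 4
Total = 15 * 4
Total = 60

60


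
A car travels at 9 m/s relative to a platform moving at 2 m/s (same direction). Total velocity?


Given: object velocity = 9 m/s, platform velocity = 2 m/s (same direction)
Using classical velocity addition: v_total = v_object + v_platform
v_total = 9 + 2
v_total = 11 m/s

11 m/s


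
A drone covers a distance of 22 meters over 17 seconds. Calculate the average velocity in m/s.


Given: distance d = 22 m, time t = 17 s
Using v = d / t
v = 22 / 17
v = 22/17 m/s

22/17 m/s


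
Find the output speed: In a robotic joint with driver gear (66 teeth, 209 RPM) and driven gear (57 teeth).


Given: N1 = 66 teeth, w1 = 209 RPM, N2 = 57 teeth
Using N1*w1 = N2*w2
w2 = N1*w1 / N2
w2 = 66*209 / 57
w2 = 13794 / 57
w2 = 242 RPM

242 RPM


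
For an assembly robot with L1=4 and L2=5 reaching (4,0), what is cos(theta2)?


Given: L1 = 4, L2 = 5, target (x, y) = (4, 0)
Using cos(theta2) = (x^2 + y^2 - L1^2 - L2^2) / (2*L1*L2)
x^2 + y^2 = 4^2 + 0 = 16
L1^2 + L2^2 = 16 + 25 = 41
Numerator = 16 - 41 = -25
Denominator = 2*4*5 = 40
cos(theta2) = -25/40 = -5/8

-5/8


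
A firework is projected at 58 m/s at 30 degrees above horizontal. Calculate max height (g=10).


Given: v0 = 58 m/s, theta = 30 deg, g = 10 m/s^2
sin^2(30) = 1/4
Using H = v0^2 * sin^2(theta) / (2*g)
H = 58^2 * 1/4 / (2*10)
H = 3364 * 1/4 / 20
H = 841 / 20
H = 841/20 m

841/20 m


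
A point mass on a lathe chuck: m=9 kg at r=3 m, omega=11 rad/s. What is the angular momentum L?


Given: m = 9 kg, r = 3 m, omega = 11 rad/s
For a point mass: I = m*r^2
I = 9*3^2 = 9*9 = 81
L = I*omega = 81*11
L = 891 kg*m^2/s

891 kg*m^2/s


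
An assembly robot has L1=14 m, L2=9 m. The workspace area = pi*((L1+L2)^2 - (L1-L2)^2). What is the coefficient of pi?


Given: L1 = 14, L2 = 9
(L1+L2)^2 = (23)^2 = 529
(L1-L2)^2 = (5)^2 = 25
Difference = 529 - 25 = 504
This equals 4*L1*L2 = 4*14*9 = 504
Workspace area = 504*pi

504


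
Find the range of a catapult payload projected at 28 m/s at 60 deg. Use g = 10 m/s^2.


Given: v0 = 28 m/s, theta = 60 deg, g = 10 m/s^2
sin(2*60) = sin(120) = sqrt(3)/2
Using R = v0^2 * sin(2*theta) / g
R = 28^2 * (sqrt(3)/2) / 10
R = 784 * sqrt(3) / 20
R = 196/5*sqrt(3) m

196/5*sqrt(3) m


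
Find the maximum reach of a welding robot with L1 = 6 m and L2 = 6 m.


Given: L1 = 6 m, L2 = 6 m
For a 2-link planar arm, max reach = L1 + L2 (fully extended)
Max reach = 6 + 6
Max reach = 12 m

12 m


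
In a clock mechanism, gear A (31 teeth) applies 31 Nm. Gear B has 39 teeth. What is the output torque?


Given: N1 = 31, N2 = 39, T1 = 31 Nm
Using T2/T1 = N2/N1
T2 = T1 * N2 / N1
T2 = 31 * 39 / 31
T2 = 1209 / 31
T2 = 39 Nm

39 Nm


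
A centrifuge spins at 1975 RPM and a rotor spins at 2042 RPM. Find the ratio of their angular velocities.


Given: RPM_A = 1975, RPM_B = 2042
omega = 2*pi*RPM/60, so omega_A/omega_B = RPM_A / RPM_B
omega_A/omega_B = 1975 / 2042
omega_A/omega_B = 1975/2042

1975/2042


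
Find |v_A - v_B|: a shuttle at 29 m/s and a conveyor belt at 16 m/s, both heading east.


Given: v_A = 29 m/s east, v_B = 16 m/s east
Both move in the same direction; relative speed = |v_A - v_B|
|29 - 16| = |13|
= 13 m/s

13 m/s


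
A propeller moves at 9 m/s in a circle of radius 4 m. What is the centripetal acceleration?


Given: v = 9 m/s, r = 4 m
Using a_c = v^2 / r
a_c = 9^2 / 4
a_c = 81 / 4
a_c = 81/4 m/s^2

81/4 m/s^2


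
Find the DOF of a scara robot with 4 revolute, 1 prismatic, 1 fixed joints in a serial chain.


Given: serial robot with 4 revolute, 1 prismatic, 1 fixed joints
DOF contribution per joint type: revolute=1, prismatic=1, spherical=3, fixed=0
DOF = 4*1 + 1*1 + 1*0
DOF = 5

5


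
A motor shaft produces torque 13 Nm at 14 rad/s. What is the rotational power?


Given: tau = 13 Nm, omega = 14 rad/s
Using P = tau * omega
P = 13 * 14
P = 182 W

182 W


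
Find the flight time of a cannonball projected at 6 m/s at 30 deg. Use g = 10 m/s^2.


Given: v0 = 6 m/s, theta = 30 deg, g = 10 m/s^2
sin(30) = 1/2
Using T = 2*v0*sin(theta) / g
T = 2*6*1/2 / 10
T = 6 / 10
T = 3/5 s

3/5 s


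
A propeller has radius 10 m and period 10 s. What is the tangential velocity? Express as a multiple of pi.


Given: radius r = 10 m, period T = 10 s
Using v = 2*pi*r / T
v = 2*pi*10 / 10
v = 20*pi / 10
v = 2*pi m/s

2*pi m/s


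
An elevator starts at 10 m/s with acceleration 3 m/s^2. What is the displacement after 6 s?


Given: v0 = 10 m/s, a = 3 m/s^2, t = 6 s
Using s = v0*t + (1/2)*a*t^2
s = 10*6 + (1/2)*3*6^2
s = 60 + (1/2)*108
s = 60 + 54
s = 114

114 m


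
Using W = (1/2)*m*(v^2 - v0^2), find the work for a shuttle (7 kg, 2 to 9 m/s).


Given: m = 7 kg, v0 = 2 m/s, v = 9 m/s
Using W = (1/2)*m*(v^2 - v0^2)
v^2 = 9^2 = 81
v0^2 = 2^2 = 4
v^2 - v0^2 = 81 - 4 = 77
W = (1/2)*7*77 = 539/2 J

539/2 J


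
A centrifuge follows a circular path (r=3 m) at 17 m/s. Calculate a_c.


Given: v = 17 m/s, r = 3 m
Using a_c = v^2 / r
a_c = 17^2 / 3
a_c = 289 / 3
a_c = 289/3 m/s^2

289/3 m/s^2


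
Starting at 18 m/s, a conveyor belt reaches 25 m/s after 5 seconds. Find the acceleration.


Given: initial velocity v0 = 18 m/s, final velocity v = 25 m/s, time t = 5 s
Using a = (v - v0) / t
a = (25 - 18) / 5
a = 7 / 5
a = 7/5 m/s^2

7/5 m/s^2


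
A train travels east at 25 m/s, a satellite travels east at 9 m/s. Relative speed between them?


Given: v_A = 25 m/s east, v_B = 9 m/s east
Both move in the same direction; relative speed = |v_A - v_B|
|25 - 9| = |16|
= 16 m/s

16 m/s


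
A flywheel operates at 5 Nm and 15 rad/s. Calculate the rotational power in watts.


Given: tau = 5 Nm, omega = 15 rad/s
Using P = tau * omega
P = 5 * 15
P = 75 W

75 W


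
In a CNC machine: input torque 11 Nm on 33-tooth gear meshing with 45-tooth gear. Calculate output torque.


Given: N1 = 33, N2 = 45, T1 = 11 Nm
Using T2/T1 = N2/N1
T2 = T1 * N2 / N1
T2 = 11 * 45 / 33
T2 = 495 / 33
T2 = 15 Nm

15 Nm


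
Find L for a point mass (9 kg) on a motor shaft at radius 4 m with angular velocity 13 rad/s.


Given: m = 9 kg, r = 4 m, omega = 13 rad/s
For a point mass: I = m*r^2
I = 9*4^2 = 9*16 = 144
L = I*omega = 144*13
L = 1872 kg*m^2/s

1872 kg*m^2/s


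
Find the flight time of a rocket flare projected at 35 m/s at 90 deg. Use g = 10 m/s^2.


Given: v0 = 35 m/s, theta = 90 deg, g = 10 m/s^2
sin(90) = 1
Using T = 2*v0*sin(theta) / g
T = 2*35*1 / 10
T = 70 / 10
T = 7 s

7 s


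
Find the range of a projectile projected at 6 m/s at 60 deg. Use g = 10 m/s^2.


Given: v0 = 6 m/s, theta = 60 deg, g = 10 m/s^2
sin(2*60) = sin(120) = sqrt(3)/2
Using R = v0^2 * sin(2*theta) / g
R = 6^2 * (sqrt(3)/2) / 10
R = 36 * sqrt(3) / 20
R = 9/5*sqrt(3) m

9/5*sqrt(3) m


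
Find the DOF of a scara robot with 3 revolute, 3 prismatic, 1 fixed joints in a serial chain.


Given: serial robot with 3 revolute, 3 prismatic, 1 fixed joints
DOF contribution per joint type: revolute=1, prismatic=1, spherical=3, fixed=0
DOF = 3*1 + 3*1 + 1*0
DOF = 6

6


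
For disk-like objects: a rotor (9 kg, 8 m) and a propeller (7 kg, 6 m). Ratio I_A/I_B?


Given: M1=9 kg, R1=8 m, M2=7 kg, R2=6 m
For a disk: I = (1/2)*M*R^2, so I_A/I_B = (M1*R1^2)/(M2*R2^2)
M1*R1^2 = 9*64 = 576
M2*R2^2 = 7*36 = 252
I_A/I_B = 576/252 = 16/7

16/7


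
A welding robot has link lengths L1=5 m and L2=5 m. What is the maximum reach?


Given: L1 = 5 m, L2 = 5 m
For a 2-link planar arm, max reach = L1 + L2 (fully extended)
Max reach = 5 + 5
Max reach = 10 m

10 m


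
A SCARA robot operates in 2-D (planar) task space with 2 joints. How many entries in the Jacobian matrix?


Given: task space dimension = 2, joints = 2
Jacobian is a 2 x 2 matrix
Total entries = rows * columns
Total = 2 * 2
Total = 4

4


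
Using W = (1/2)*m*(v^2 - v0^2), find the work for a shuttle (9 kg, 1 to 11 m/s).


Given: m = 9 kg, v0 = 1 m/s, v = 11 m/s
Using W = (1/2)*m*(v^2 - v0^2)
v^2 = 11^2 = 121
v0^2 = 1^2 = 1
v^2 - v0^2 = 121 - 1 = 120
W = (1/2)*9*120 = 540 J

540 J


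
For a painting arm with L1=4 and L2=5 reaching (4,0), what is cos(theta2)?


Given: L1 = 4, L2 = 5, target (x, y) = (4, 0)
Using cos(theta2) = (x^2 + y^2 - L1^2 - L2^2) / (2*L1*L2)
x^2 + y^2 = 4^2 + 0 = 16
L1^2 + L2^2 = 16 + 25 = 41
Numerator = 16 - 41 = -25
Denominator = 2*4*5 = 40
cos(theta2) = -25/40 = -5/8

-5/8


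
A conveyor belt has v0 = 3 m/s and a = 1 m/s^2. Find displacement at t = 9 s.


Given: v0 = 3 m/s, a = 1 m/s^2, t = 9 s
Using s = v0*t + (1/2)*a*t^2
s = 3*9 + (1/2)*1*9^2
s = 27 + (1/2)*81
s = 27 + 81/2
s = 135/2

135/2 m


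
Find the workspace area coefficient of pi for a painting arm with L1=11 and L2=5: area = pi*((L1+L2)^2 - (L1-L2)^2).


Given: L1 = 11, L2 = 5
(L1+L2)^2 = (16)^2 = 256
(L1-L2)^2 = (6)^2 = 36
Difference = 256 - 36 = 220
This equals 4*L1*L2 = 4*11*5 = 220
Workspace area = 220*pi

220


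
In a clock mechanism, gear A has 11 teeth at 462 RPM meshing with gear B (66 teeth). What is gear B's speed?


Given: N1 = 11 teeth, w1 = 462 RPM, N2 = 66 teeth
Using N1*w1 = N2*w2
w2 = N1*w1 / N2
w2 = 11*462 / 66
w2 = 5082 / 66
w2 = 77 RPM

77 RPM


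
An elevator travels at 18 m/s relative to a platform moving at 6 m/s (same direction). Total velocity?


Given: object velocity = 18 m/s, platform velocity = 6 m/s (same direction)
Using classical velocity addition: v_total = v_object + v_platform
v_total = 18 + 6
v_total = 24 m/s

24 m/s


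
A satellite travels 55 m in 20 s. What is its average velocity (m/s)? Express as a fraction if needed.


Given: distance d = 55 m, time t = 20 s
Using v = d / t
v = 55 / 20
v = 11/4 m/s

11/4 m/s


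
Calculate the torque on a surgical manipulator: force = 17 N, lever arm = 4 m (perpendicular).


Given: F = 17 N, r = 4 m, angle = 90 deg (perpendicular)
Using tau = F * r * sin(90)
sin(90) = 1
tau = 17 * 4 * 1
tau = 68 Nm

68 Nm


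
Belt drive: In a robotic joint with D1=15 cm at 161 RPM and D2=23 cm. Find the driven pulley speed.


Given: D1 = 15 cm, w1 = 161 RPM, D2 = 23 cm
Using D1*w1 = D2*w2
w2 = D1*w1 / D2
w2 = 15*161 / 23
w2 = 2415 / 23
w2 = 105 RPM

105 RPM


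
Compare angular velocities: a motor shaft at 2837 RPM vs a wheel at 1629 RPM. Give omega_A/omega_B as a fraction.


Given: RPM_A = 2837, RPM_B = 1629
omega = 2*pi*RPM/60, so omega_A/omega_B = RPM_A / RPM_B
omega_A/omega_B = 2837 / 1629
omega_A/omega_B = 2837/1629

2837/1629


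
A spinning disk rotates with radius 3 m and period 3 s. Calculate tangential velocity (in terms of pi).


Given: radius r = 3 m, period T = 3 s
Using v = 2*pi*r / T
v = 2*pi*3 / 3
v = 6*pi / 3
v = 2*pi m/s

2*pi m/s


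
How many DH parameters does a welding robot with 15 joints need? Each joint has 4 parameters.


Given: 15 joints, 4 DH parameters per joint (d, theta, a, alpha)
Total DH parameters = number_of_joints * 4
Total = 15 * 4
Total = 60

60


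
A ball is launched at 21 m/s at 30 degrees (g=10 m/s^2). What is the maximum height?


Given: v0 = 21 m/s, theta = 30 deg, g = 10 m/s^2
sin^2(30) = 1/4
Using H = v0^2 * sin^2(theta) / (2*g)
H = 21^2 * 1/4 / (2*10)
H = 441 * 1/4 / 20
H = 441/4 / 20
H = 441/80 m

441/80 m


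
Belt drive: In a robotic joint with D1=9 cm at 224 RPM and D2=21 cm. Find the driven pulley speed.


Given: D1 = 9 cm, w1 = 224 RPM, D2 = 21 cm
Using D1*w1 = D2*w2
w2 = D1*w1 / D2
w2 = 9*224 / 21
w2 = 2016 / 21
w2 = 96 RPM

96 RPM


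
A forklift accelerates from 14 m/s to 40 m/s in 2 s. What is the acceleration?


Given: initial velocity v0 = 14 m/s, final velocity v = 40 m/s, time t = 2 s
Using a = (v - v0) / t
a = (40 - 14) / 2
a = 26 / 2
a = 13 m/s^2

13 m/s^2


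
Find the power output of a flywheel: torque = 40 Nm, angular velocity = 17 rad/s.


Given: tau = 40 Nm, omega = 17 rad/s
Using P = tau * omega
P = 40 * 17
P = 680 W

680 W


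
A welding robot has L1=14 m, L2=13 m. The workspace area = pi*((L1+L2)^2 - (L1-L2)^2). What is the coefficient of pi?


Given: L1 = 14, L2 = 13
(L1+L2)^2 = (27)^2 = 729
(L1-L2)^2 = (1)^2 = 1
Difference = 729 - 1 = 728
This equals 4*L1*L2 = 4*14*13 = 728
Workspace area = 728*pi

728


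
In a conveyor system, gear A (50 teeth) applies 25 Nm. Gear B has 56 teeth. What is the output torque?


Given: N1 = 50, N2 = 56, T1 = 25 Nm
Using T2/T1 = N2/N1
T2 = T1 * N2 / N1
T2 = 25 * 56 / 50
T2 = 1400 / 50
T2 = 28 Nm

28 Nm


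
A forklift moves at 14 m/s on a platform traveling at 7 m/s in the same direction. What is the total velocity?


Given: object velocity = 14 m/s, platform velocity = 7 m/s (same direction)
Using classical velocity addition: v_total = v_object + v_platform
v_total = 14 + 7
v_total = 21 m/s

21 m/s


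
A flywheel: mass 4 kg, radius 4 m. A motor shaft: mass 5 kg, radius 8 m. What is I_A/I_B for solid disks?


Given: M1=4 kg, R1=4 m, M2=5 kg, R2=8 m
For a disk: I = (1/2)*M*R^2, so I_A/I_B = (M1*R1^2)/(M2*R2^2)
M1*R1^2 = 4*16 = 64
M2*R2^2 = 5*64 = 320
I_A/I_B = 64/320 = 1/5

1/5


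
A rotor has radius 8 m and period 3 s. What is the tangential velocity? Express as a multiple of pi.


Given: radius r = 8 m, period T = 3 s
Using v = 2*pi*r / T
v = 2*pi*8 / 3
v = 16*pi / 3
v = 16/3*pi m/s

16/3*pi m/s


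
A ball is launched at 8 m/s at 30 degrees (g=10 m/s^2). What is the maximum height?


Given: v0 = 8 m/s, theta = 30 deg, g = 10 m/s^2
sin^2(30) = 1/4
Using H = v0^2 * sin^2(theta) / (2*g)
H = 8^2 * 1/4 / (2*10)
H = 64 * 1/4 / 20
H = 16 / 20
H = 4/5 m

4/5 m


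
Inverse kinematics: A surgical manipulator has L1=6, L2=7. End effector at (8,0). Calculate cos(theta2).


Given: L1 = 6, L2 = 7, target (x, y) = (8, 0)
Using cos(theta2) = (x^2 + y^2 - L1^2 - L2^2) / (2*L1*L2)
x^2 + y^2 = 8^2 + 0 = 64
L1^2 + L2^2 = 36 + 49 = 85
Numerator = 64 - 85 = -21
Denominator = 2*6*7 = 84
cos(theta2) = -21/84 = -1/4

-1/4


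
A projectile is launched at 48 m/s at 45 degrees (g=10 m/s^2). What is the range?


Given: v0 = 48 m/s, theta = 45 deg, g = 10 m/s^2
sin(2*45) = sin(90) = 1
Using R = v0^2 * sin(2*theta) / g
R = 48^2 * 1 / 10
R = 2304 / 10
R = 1152/5 m

1152/5 m


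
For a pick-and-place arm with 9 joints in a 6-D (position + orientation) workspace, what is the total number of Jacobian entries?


Given: task space dimension = 6, joints = 9
Jacobian is a 6 x 9 matrix
Total entries = rows * columns
Total = 6 * 9
Total = 54

54


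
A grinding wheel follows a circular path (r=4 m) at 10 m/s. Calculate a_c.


Given: v = 10 m/s, r = 4 m
Using a_c = v^2 / r
a_c = 10^2 / 4
a_c = 100 / 4
a_c = 25 m/s^2

25 m/s^2


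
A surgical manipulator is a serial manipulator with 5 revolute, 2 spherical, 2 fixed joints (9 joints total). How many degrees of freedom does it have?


Given: serial robot with 5 revolute, 2 spherical, 2 fixed joints
DOF contribution per joint type: revolute=1, prismatic=1, spherical=3, fixed=0
DOF = 5*1 + 2*3 + 2*0
DOF = 11

11


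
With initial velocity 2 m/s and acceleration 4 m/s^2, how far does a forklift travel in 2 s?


Given: v0 = 2 m/s, a = 4 m/s^2, t = 2 s
Using s = v0*t + (1/2)*a*t^2
s = 2*2 + (1/2)*4*2^2
s = 4 + (1/2)*16
s = 4 + 8
s = 12

12 m


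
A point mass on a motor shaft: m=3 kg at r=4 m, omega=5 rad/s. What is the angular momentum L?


Given: m = 3 kg, r = 4 m, omega = 5 rad/s
For a point mass: I = m*r^2
I = 3*4^2 = 3*16 = 48
L = I*omega = 48*5
L = 240 kg*m^2/s

240 kg*m^2/s


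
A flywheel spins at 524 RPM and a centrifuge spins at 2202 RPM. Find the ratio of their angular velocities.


Given: RPM_A = 524, RPM_B = 2202
omega = 2*pi*RPM/60, so omega_A/omega_B = RPM_A / RPM_B
omega_A/omega_B = 524 / 2202
omega_A/omega_B = 262/1101

262/1101


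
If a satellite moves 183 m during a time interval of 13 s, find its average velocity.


Given: distance d = 183 m, time t = 13 s
Using v = d / t
v = 183 / 13
v = 183/13 m/s

183/13 m/s


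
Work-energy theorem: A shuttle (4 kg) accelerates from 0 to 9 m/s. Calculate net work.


Given: m = 4 kg, v0 = 0 m/s, v = 9 m/s
Using W = (1/2)*m*(v^2 - v0^2)
v^2 = 9^2 = 81
v0^2 = 0^2 = 0
v^2 - v0^2 = 81 - 0 = 81
W = (1/2)*4*81 = 162 J

162 J


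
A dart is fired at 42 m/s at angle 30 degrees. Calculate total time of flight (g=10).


Given: v0 = 42 m/s, theta = 30 deg, g = 10 m/s^2
sin(30) = 1/2
Using T = 2*v0*sin(theta) / g
T = 2*42*1/2 / 10
T = 42 / 10
T = 21/5 s

21/5 s


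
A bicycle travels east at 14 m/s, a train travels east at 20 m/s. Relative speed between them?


Given: v_A = 14 m/s east, v_B = 20 m/s east
Both move in the same direction; relative speed = |v_A - v_B|
|14 - 20| = |-6|
= 6 m/s

6 m/s


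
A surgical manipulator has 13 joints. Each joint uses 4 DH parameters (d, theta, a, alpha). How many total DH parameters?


Given: 13 joints, 4 DH parameters per joint (d, theta, a, alpha)
Total DH parameters = number_of_joints * 4
Total = 13 * 4
Total = 52

52


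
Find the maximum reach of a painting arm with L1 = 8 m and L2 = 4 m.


Given: L1 = 8 m, L2 = 4 m
For a 2-link planar arm, max reach = L1 + L2 (fully extended)
Max reach = 8 + 4
Max reach = 12 m

12 m


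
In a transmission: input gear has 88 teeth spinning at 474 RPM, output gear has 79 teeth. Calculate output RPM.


Given: N1 = 88 teeth, w1 = 474 RPM, N2 = 79 teeth
Using N1*w1 = N2*w2
w2 = N1*w1 / N2
w2 = 88*474 / 79
w2 = 41712 / 79
w2 = 528 RPM

528 RPM


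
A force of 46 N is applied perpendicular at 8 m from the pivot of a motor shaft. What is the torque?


Given: F = 46 N, r = 8 m, angle = 90 deg (perpendicular)
Using tau = F * r * sin(90)
sin(90) = 1
tau = 46 * 8 * 1
tau = 368 Nm

368 Nm


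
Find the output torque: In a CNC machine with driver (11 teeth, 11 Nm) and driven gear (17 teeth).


Given: N1 = 11, N2 = 17, T1 = 11 Nm
Using T2/T1 = N2/N1
T2 = T1 * N2 / N1
T2 = 11 * 17 / 11
T2 = 187 / 11
T2 = 17 Nm

17 Nm


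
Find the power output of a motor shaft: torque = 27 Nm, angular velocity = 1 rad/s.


Given: tau = 27 Nm, omega = 1 rad/s
Using P = tau * omega
P = 27 * 1
P = 27 W

27 W


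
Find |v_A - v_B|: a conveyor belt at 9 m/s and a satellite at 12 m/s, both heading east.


Given: v_A = 9 m/s east, v_B = 12 m/s east
Both move in the same direction; relative speed = |v_A - v_B|
|9 - 12| = |-3|
= 3 m/s

3 m/s


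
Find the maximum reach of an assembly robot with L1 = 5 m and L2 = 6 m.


Given: L1 = 5 m, L2 = 6 m
For a 2-link planar arm, max reach = L1 + L2 (fully extended)
Max reach = 5 + 6
Max reach = 11 m

11 m


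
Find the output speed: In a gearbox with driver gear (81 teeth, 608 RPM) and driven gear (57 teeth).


Given: N1 = 81 teeth, w1 = 608 RPM, N2 = 57 teeth
Using N1*w1 = N2*w2
w2 = N1*w1 / N2
w2 = 81*608 / 57
w2 = 49248 / 57
w2 = 864 RPM

864 RPM


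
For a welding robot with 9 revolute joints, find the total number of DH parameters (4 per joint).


Given: 9 joints, 4 DH parameters per joint (d, theta, a, alpha)
Total DH parameters = number_of_joints * 4
Total = 9 * 4
Total = 36

36


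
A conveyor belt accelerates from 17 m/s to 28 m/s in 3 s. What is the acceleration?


Given: initial velocity v0 = 17 m/s, final velocity v = 28 m/s, time t = 3 s
Using a = (v - v0) / t
a = (28 - 17) / 3
a = 11 / 3
a = 11/3 m/s^2

11/3 m/s^2


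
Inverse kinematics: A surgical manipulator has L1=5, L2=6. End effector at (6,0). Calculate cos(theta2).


Given: L1 = 5, L2 = 6, target (x, y) = (6, 0)
Using cos(theta2) = (x^2 + y^2 - L1^2 - L2^2) / (2*L1*L2)
x^2 + y^2 = 6^2 + 0 = 36
L1^2 + L2^2 = 25 + 36 = 61
Numerator = 36 - 61 = -25
Denominator = 2*5*6 = 60
cos(theta2) = -25/60 = -5/12

-5/12


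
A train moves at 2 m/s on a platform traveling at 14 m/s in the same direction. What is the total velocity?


Given: object velocity = 2 m/s, platform velocity = 14 m/s (same direction)
Using classical velocity addition: v_total = v_object + v_platform
v_total = 2 + 14
v_total = 16 m/s

16 m/s


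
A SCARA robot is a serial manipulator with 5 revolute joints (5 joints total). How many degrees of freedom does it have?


Given: serial robot with 5 revolute joints
DOF contribution per joint type: revolute=1, prismatic=1, spherical=3, fixed=0
DOF = 5*1
DOF = 5

5


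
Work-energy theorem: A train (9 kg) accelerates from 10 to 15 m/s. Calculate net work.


Given: m = 9 kg, v0 = 10 m/s, v = 15 m/s
Using W = (1/2)*m*(v^2 - v0^2)
v^2 = 15^2 = 225
v0^2 = 10^2 = 100
v^2 - v0^2 = 225 - 100 = 125
W = (1/2)*9*125 = 1125/2 J

1125/2 J


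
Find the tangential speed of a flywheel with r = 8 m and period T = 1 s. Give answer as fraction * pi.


Given: radius r = 8 m, period T = 1 s
Using v = 2*pi*r / T
v = 2*pi*8 / 1
v = 16*pi / 1
v = 16*pi m/s

16*pi m/s


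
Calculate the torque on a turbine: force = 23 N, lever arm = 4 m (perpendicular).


Given: F = 23 N, r = 4 m, angle = 90 deg (perpendicular)
Using tau = F * r * sin(90)
sin(90) = 1
tau = 23 * 4 * 1
tau = 92 Nm

92 Nm


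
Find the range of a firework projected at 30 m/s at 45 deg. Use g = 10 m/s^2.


Given: v0 = 30 m/s, theta = 45 deg, g = 10 m/s^2
sin(2*45) = sin(90) = 1
Using R = v0^2 * sin(2*theta) / g
R = 30^2 * 1 / 10
R = 900 / 10
R = 90 m

90 m


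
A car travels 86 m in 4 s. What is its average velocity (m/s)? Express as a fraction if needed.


Given: distance d = 86 m, time t = 4 s
Using v = d / t
v = 86 / 4
v = 43/2 m/s

43/2 m/s
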